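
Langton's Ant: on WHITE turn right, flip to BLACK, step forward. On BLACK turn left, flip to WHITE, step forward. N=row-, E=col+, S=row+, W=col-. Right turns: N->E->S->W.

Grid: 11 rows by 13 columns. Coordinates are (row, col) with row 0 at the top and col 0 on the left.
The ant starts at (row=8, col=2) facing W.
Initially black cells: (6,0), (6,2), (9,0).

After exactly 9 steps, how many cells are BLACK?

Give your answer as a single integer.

Step 1: on WHITE (8,2): turn R to N, flip to black, move to (7,2). |black|=4
Step 2: on WHITE (7,2): turn R to E, flip to black, move to (7,3). |black|=5
Step 3: on WHITE (7,3): turn R to S, flip to black, move to (8,3). |black|=6
Step 4: on WHITE (8,3): turn R to W, flip to black, move to (8,2). |black|=7
Step 5: on BLACK (8,2): turn L to S, flip to white, move to (9,2). |black|=6
Step 6: on WHITE (9,2): turn R to W, flip to black, move to (9,1). |black|=7
Step 7: on WHITE (9,1): turn R to N, flip to black, move to (8,1). |black|=8
Step 8: on WHITE (8,1): turn R to E, flip to black, move to (8,2). |black|=9
Step 9: on WHITE (8,2): turn R to S, flip to black, move to (9,2). |black|=10

Answer: 10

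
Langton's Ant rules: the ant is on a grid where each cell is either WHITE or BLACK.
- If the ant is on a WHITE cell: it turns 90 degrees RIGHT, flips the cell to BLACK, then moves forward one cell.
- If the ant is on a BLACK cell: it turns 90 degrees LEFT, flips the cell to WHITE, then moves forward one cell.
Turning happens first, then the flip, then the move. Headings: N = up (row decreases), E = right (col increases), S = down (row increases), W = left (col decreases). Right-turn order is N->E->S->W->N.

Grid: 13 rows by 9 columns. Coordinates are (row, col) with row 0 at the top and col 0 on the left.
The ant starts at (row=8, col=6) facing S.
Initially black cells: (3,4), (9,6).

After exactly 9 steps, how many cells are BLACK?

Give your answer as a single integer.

Answer: 7

Derivation:
Step 1: on WHITE (8,6): turn R to W, flip to black, move to (8,5). |black|=3
Step 2: on WHITE (8,5): turn R to N, flip to black, move to (7,5). |black|=4
Step 3: on WHITE (7,5): turn R to E, flip to black, move to (7,6). |black|=5
Step 4: on WHITE (7,6): turn R to S, flip to black, move to (8,6). |black|=6
Step 5: on BLACK (8,6): turn L to E, flip to white, move to (8,7). |black|=5
Step 6: on WHITE (8,7): turn R to S, flip to black, move to (9,7). |black|=6
Step 7: on WHITE (9,7): turn R to W, flip to black, move to (9,6). |black|=7
Step 8: on BLACK (9,6): turn L to S, flip to white, move to (10,6). |black|=6
Step 9: on WHITE (10,6): turn R to W, flip to black, move to (10,5). |black|=7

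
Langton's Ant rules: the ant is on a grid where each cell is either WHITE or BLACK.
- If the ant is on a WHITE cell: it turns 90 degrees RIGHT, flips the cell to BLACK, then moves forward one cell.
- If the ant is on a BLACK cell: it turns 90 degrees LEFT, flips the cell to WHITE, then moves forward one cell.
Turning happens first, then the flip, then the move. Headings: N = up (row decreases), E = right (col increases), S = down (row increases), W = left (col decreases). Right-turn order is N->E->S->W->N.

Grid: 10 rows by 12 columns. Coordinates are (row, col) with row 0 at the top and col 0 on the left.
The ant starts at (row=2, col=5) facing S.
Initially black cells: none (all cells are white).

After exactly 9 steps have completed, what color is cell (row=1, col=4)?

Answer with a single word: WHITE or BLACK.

Answer: BLACK

Derivation:
Step 1: on WHITE (2,5): turn R to W, flip to black, move to (2,4). |black|=1
Step 2: on WHITE (2,4): turn R to N, flip to black, move to (1,4). |black|=2
Step 3: on WHITE (1,4): turn R to E, flip to black, move to (1,5). |black|=3
Step 4: on WHITE (1,5): turn R to S, flip to black, move to (2,5). |black|=4
Step 5: on BLACK (2,5): turn L to E, flip to white, move to (2,6). |black|=3
Step 6: on WHITE (2,6): turn R to S, flip to black, move to (3,6). |black|=4
Step 7: on WHITE (3,6): turn R to W, flip to black, move to (3,5). |black|=5
Step 8: on WHITE (3,5): turn R to N, flip to black, move to (2,5). |black|=6
Step 9: on WHITE (2,5): turn R to E, flip to black, move to (2,6). |black|=7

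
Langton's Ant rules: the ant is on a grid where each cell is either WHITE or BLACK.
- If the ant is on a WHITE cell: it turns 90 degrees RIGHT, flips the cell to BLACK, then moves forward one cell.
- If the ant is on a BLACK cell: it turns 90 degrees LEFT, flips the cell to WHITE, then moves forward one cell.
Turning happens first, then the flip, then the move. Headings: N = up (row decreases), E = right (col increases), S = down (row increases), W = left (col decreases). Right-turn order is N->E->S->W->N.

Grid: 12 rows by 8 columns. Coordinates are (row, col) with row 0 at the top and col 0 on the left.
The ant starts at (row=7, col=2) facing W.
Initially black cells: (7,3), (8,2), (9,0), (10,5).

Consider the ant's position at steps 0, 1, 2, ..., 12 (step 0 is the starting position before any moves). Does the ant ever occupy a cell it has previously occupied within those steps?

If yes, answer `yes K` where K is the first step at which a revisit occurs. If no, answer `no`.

Answer: yes 7

Derivation:
Step 1: on WHITE (7,2): turn R to N, flip to black, move to (6,2). |black|=5 — new cell
Step 2: on WHITE (6,2): turn R to E, flip to black, move to (6,3). |black|=6 — new cell
Step 3: on WHITE (6,3): turn R to S, flip to black, move to (7,3). |black|=7 — new cell
Step 4: on BLACK (7,3): turn L to E, flip to white, move to (7,4). |black|=6 — new cell
Step 5: on WHITE (7,4): turn R to S, flip to black, move to (8,4). |black|=7 — new cell
Step 6: on WHITE (8,4): turn R to W, flip to black, move to (8,3). |black|=8 — new cell
Step 7: on WHITE (8,3): turn R to N, flip to black, move to (7,3). |black|=9 — REVISIT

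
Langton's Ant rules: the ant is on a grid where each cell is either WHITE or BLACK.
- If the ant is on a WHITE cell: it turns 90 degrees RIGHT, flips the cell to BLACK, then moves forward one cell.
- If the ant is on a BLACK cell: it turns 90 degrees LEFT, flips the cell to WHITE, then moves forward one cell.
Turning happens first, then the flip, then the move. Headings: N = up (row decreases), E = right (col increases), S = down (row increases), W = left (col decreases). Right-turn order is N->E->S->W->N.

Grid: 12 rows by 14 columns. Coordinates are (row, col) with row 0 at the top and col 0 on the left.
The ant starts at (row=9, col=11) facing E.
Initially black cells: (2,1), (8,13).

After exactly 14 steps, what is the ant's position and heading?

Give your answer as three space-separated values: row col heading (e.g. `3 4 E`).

Step 1: on WHITE (9,11): turn R to S, flip to black, move to (10,11). |black|=3
Step 2: on WHITE (10,11): turn R to W, flip to black, move to (10,10). |black|=4
Step 3: on WHITE (10,10): turn R to N, flip to black, move to (9,10). |black|=5
Step 4: on WHITE (9,10): turn R to E, flip to black, move to (9,11). |black|=6
Step 5: on BLACK (9,11): turn L to N, flip to white, move to (8,11). |black|=5
Step 6: on WHITE (8,11): turn R to E, flip to black, move to (8,12). |black|=6
Step 7: on WHITE (8,12): turn R to S, flip to black, move to (9,12). |black|=7
Step 8: on WHITE (9,12): turn R to W, flip to black, move to (9,11). |black|=8
Step 9: on WHITE (9,11): turn R to N, flip to black, move to (8,11). |black|=9
Step 10: on BLACK (8,11): turn L to W, flip to white, move to (8,10). |black|=8
Step 11: on WHITE (8,10): turn R to N, flip to black, move to (7,10). |black|=9
Step 12: on WHITE (7,10): turn R to E, flip to black, move to (7,11). |black|=10
Step 13: on WHITE (7,11): turn R to S, flip to black, move to (8,11). |black|=11
Step 14: on WHITE (8,11): turn R to W, flip to black, move to (8,10). |black|=12

Answer: 8 10 W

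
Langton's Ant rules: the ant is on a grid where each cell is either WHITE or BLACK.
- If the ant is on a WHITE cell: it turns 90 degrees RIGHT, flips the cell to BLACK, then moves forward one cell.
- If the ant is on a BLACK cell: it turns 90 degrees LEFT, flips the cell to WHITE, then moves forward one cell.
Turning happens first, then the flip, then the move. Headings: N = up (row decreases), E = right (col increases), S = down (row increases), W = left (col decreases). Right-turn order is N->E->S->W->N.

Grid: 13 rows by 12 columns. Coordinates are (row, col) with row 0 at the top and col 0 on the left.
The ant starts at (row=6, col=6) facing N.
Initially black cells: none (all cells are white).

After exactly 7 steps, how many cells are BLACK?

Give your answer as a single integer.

Step 1: on WHITE (6,6): turn R to E, flip to black, move to (6,7). |black|=1
Step 2: on WHITE (6,7): turn R to S, flip to black, move to (7,7). |black|=2
Step 3: on WHITE (7,7): turn R to W, flip to black, move to (7,6). |black|=3
Step 4: on WHITE (7,6): turn R to N, flip to black, move to (6,6). |black|=4
Step 5: on BLACK (6,6): turn L to W, flip to white, move to (6,5). |black|=3
Step 6: on WHITE (6,5): turn R to N, flip to black, move to (5,5). |black|=4
Step 7: on WHITE (5,5): turn R to E, flip to black, move to (5,6). |black|=5

Answer: 5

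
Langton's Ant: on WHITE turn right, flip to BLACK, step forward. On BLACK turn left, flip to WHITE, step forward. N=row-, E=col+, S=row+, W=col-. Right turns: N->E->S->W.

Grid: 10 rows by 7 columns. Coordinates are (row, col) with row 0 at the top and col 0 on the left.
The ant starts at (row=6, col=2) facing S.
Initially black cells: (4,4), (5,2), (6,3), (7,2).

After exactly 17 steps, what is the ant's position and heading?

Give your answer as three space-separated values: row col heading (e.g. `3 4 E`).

Step 1: on WHITE (6,2): turn R to W, flip to black, move to (6,1). |black|=5
Step 2: on WHITE (6,1): turn R to N, flip to black, move to (5,1). |black|=6
Step 3: on WHITE (5,1): turn R to E, flip to black, move to (5,2). |black|=7
Step 4: on BLACK (5,2): turn L to N, flip to white, move to (4,2). |black|=6
Step 5: on WHITE (4,2): turn R to E, flip to black, move to (4,3). |black|=7
Step 6: on WHITE (4,3): turn R to S, flip to black, move to (5,3). |black|=8
Step 7: on WHITE (5,3): turn R to W, flip to black, move to (5,2). |black|=9
Step 8: on WHITE (5,2): turn R to N, flip to black, move to (4,2). |black|=10
Step 9: on BLACK (4,2): turn L to W, flip to white, move to (4,1). |black|=9
Step 10: on WHITE (4,1): turn R to N, flip to black, move to (3,1). |black|=10
Step 11: on WHITE (3,1): turn R to E, flip to black, move to (3,2). |black|=11
Step 12: on WHITE (3,2): turn R to S, flip to black, move to (4,2). |black|=12
Step 13: on WHITE (4,2): turn R to W, flip to black, move to (4,1). |black|=13
Step 14: on BLACK (4,1): turn L to S, flip to white, move to (5,1). |black|=12
Step 15: on BLACK (5,1): turn L to E, flip to white, move to (5,2). |black|=11
Step 16: on BLACK (5,2): turn L to N, flip to white, move to (4,2). |black|=10
Step 17: on BLACK (4,2): turn L to W, flip to white, move to (4,1). |black|=9

Answer: 4 1 W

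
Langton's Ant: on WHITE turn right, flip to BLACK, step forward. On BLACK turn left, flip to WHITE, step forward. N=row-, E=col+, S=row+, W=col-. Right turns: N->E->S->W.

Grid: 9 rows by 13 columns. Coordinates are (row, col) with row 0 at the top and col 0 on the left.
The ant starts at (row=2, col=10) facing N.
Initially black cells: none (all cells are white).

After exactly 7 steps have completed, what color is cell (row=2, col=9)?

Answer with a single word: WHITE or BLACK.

Answer: BLACK

Derivation:
Step 1: on WHITE (2,10): turn R to E, flip to black, move to (2,11). |black|=1
Step 2: on WHITE (2,11): turn R to S, flip to black, move to (3,11). |black|=2
Step 3: on WHITE (3,11): turn R to W, flip to black, move to (3,10). |black|=3
Step 4: on WHITE (3,10): turn R to N, flip to black, move to (2,10). |black|=4
Step 5: on BLACK (2,10): turn L to W, flip to white, move to (2,9). |black|=3
Step 6: on WHITE (2,9): turn R to N, flip to black, move to (1,9). |black|=4
Step 7: on WHITE (1,9): turn R to E, flip to black, move to (1,10). |black|=5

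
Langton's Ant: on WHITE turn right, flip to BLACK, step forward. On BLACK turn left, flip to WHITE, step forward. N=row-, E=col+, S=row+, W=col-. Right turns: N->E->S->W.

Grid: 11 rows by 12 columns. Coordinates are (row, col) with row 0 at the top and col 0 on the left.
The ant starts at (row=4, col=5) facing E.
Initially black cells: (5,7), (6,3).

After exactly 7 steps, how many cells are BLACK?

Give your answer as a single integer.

Answer: 7

Derivation:
Step 1: on WHITE (4,5): turn R to S, flip to black, move to (5,5). |black|=3
Step 2: on WHITE (5,5): turn R to W, flip to black, move to (5,4). |black|=4
Step 3: on WHITE (5,4): turn R to N, flip to black, move to (4,4). |black|=5
Step 4: on WHITE (4,4): turn R to E, flip to black, move to (4,5). |black|=6
Step 5: on BLACK (4,5): turn L to N, flip to white, move to (3,5). |black|=5
Step 6: on WHITE (3,5): turn R to E, flip to black, move to (3,6). |black|=6
Step 7: on WHITE (3,6): turn R to S, flip to black, move to (4,6). |black|=7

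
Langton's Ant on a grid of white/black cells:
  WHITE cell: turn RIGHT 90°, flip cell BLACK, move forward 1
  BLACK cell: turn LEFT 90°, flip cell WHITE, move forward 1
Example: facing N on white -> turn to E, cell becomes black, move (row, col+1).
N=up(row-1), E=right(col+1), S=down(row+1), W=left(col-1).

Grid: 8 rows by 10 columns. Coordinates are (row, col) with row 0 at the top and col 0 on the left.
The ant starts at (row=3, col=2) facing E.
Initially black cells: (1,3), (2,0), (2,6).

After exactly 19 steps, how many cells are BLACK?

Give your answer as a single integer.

Step 1: on WHITE (3,2): turn R to S, flip to black, move to (4,2). |black|=4
Step 2: on WHITE (4,2): turn R to W, flip to black, move to (4,1). |black|=5
Step 3: on WHITE (4,1): turn R to N, flip to black, move to (3,1). |black|=6
Step 4: on WHITE (3,1): turn R to E, flip to black, move to (3,2). |black|=7
Step 5: on BLACK (3,2): turn L to N, flip to white, move to (2,2). |black|=6
Step 6: on WHITE (2,2): turn R to E, flip to black, move to (2,3). |black|=7
Step 7: on WHITE (2,3): turn R to S, flip to black, move to (3,3). |black|=8
Step 8: on WHITE (3,3): turn R to W, flip to black, move to (3,2). |black|=9
Step 9: on WHITE (3,2): turn R to N, flip to black, move to (2,2). |black|=10
Step 10: on BLACK (2,2): turn L to W, flip to white, move to (2,1). |black|=9
Step 11: on WHITE (2,1): turn R to N, flip to black, move to (1,1). |black|=10
Step 12: on WHITE (1,1): turn R to E, flip to black, move to (1,2). |black|=11
Step 13: on WHITE (1,2): turn R to S, flip to black, move to (2,2). |black|=12
Step 14: on WHITE (2,2): turn R to W, flip to black, move to (2,1). |black|=13
Step 15: on BLACK (2,1): turn L to S, flip to white, move to (3,1). |black|=12
Step 16: on BLACK (3,1): turn L to E, flip to white, move to (3,2). |black|=11
Step 17: on BLACK (3,2): turn L to N, flip to white, move to (2,2). |black|=10
Step 18: on BLACK (2,2): turn L to W, flip to white, move to (2,1). |black|=9
Step 19: on WHITE (2,1): turn R to N, flip to black, move to (1,1). |black|=10

Answer: 10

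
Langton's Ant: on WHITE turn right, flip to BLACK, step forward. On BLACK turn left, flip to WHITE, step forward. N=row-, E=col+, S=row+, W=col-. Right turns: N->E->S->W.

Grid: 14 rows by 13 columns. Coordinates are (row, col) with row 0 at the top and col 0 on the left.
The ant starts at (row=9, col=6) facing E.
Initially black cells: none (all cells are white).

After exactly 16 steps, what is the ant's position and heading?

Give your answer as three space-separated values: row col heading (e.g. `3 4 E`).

Answer: 9 6 E

Derivation:
Step 1: on WHITE (9,6): turn R to S, flip to black, move to (10,6). |black|=1
Step 2: on WHITE (10,6): turn R to W, flip to black, move to (10,5). |black|=2
Step 3: on WHITE (10,5): turn R to N, flip to black, move to (9,5). |black|=3
Step 4: on WHITE (9,5): turn R to E, flip to black, move to (9,6). |black|=4
Step 5: on BLACK (9,6): turn L to N, flip to white, move to (8,6). |black|=3
Step 6: on WHITE (8,6): turn R to E, flip to black, move to (8,7). |black|=4
Step 7: on WHITE (8,7): turn R to S, flip to black, move to (9,7). |black|=5
Step 8: on WHITE (9,7): turn R to W, flip to black, move to (9,6). |black|=6
Step 9: on WHITE (9,6): turn R to N, flip to black, move to (8,6). |black|=7
Step 10: on BLACK (8,6): turn L to W, flip to white, move to (8,5). |black|=6
Step 11: on WHITE (8,5): turn R to N, flip to black, move to (7,5). |black|=7
Step 12: on WHITE (7,5): turn R to E, flip to black, move to (7,6). |black|=8
Step 13: on WHITE (7,6): turn R to S, flip to black, move to (8,6). |black|=9
Step 14: on WHITE (8,6): turn R to W, flip to black, move to (8,5). |black|=10
Step 15: on BLACK (8,5): turn L to S, flip to white, move to (9,5). |black|=9
Step 16: on BLACK (9,5): turn L to E, flip to white, move to (9,6). |black|=8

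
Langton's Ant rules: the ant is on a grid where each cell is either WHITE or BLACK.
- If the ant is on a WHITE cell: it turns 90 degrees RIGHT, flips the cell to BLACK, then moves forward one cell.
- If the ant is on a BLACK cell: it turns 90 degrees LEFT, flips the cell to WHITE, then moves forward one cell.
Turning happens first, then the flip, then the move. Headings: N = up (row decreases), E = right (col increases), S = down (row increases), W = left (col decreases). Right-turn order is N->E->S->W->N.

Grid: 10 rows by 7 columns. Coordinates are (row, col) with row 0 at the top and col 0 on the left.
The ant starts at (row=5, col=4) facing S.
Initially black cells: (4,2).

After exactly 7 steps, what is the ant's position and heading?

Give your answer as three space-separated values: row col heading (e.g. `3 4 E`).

Answer: 6 4 W

Derivation:
Step 1: on WHITE (5,4): turn R to W, flip to black, move to (5,3). |black|=2
Step 2: on WHITE (5,3): turn R to N, flip to black, move to (4,3). |black|=3
Step 3: on WHITE (4,3): turn R to E, flip to black, move to (4,4). |black|=4
Step 4: on WHITE (4,4): turn R to S, flip to black, move to (5,4). |black|=5
Step 5: on BLACK (5,4): turn L to E, flip to white, move to (5,5). |black|=4
Step 6: on WHITE (5,5): turn R to S, flip to black, move to (6,5). |black|=5
Step 7: on WHITE (6,5): turn R to W, flip to black, move to (6,4). |black|=6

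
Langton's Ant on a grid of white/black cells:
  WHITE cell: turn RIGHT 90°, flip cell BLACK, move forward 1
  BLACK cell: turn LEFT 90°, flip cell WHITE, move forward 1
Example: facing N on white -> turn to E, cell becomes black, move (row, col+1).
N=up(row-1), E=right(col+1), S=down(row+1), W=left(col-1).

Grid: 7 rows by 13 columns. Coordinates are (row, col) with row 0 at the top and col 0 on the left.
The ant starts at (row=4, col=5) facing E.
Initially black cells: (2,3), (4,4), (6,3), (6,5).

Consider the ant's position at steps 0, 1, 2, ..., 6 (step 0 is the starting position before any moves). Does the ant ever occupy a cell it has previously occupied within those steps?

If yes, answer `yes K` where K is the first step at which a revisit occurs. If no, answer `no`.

Answer: no

Derivation:
Step 1: on WHITE (4,5): turn R to S, flip to black, move to (5,5). |black|=5 — new cell
Step 2: on WHITE (5,5): turn R to W, flip to black, move to (5,4). |black|=6 — new cell
Step 3: on WHITE (5,4): turn R to N, flip to black, move to (4,4). |black|=7 — new cell
Step 4: on BLACK (4,4): turn L to W, flip to white, move to (4,3). |black|=6 — new cell
Step 5: on WHITE (4,3): turn R to N, flip to black, move to (3,3). |black|=7 — new cell
Step 6: on WHITE (3,3): turn R to E, flip to black, move to (3,4). |black|=8 — new cell
No revisit within 6 steps.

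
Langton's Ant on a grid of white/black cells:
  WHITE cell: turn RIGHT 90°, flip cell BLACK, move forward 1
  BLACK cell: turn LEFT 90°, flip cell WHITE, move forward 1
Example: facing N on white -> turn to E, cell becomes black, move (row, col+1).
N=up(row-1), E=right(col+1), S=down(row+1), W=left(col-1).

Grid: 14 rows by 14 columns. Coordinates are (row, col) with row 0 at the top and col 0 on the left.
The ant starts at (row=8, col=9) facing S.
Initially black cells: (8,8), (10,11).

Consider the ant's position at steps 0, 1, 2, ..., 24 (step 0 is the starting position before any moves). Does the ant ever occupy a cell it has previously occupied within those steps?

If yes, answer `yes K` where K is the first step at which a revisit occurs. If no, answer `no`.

Answer: yes 5

Derivation:
Step 1: on WHITE (8,9): turn R to W, flip to black, move to (8,8). |black|=3 — new cell
Step 2: on BLACK (8,8): turn L to S, flip to white, move to (9,8). |black|=2 — new cell
Step 3: on WHITE (9,8): turn R to W, flip to black, move to (9,7). |black|=3 — new cell
Step 4: on WHITE (9,7): turn R to N, flip to black, move to (8,7). |black|=4 — new cell
Step 5: on WHITE (8,7): turn R to E, flip to black, move to (8,8). |black|=5 — REVISIT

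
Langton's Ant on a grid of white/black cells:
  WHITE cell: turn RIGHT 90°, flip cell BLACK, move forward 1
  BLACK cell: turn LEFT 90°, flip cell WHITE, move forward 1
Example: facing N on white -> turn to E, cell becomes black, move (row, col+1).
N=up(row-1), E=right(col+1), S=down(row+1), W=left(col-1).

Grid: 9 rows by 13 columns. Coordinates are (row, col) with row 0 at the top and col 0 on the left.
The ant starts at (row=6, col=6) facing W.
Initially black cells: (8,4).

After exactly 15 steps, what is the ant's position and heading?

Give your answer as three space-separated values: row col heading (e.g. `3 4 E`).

Step 1: on WHITE (6,6): turn R to N, flip to black, move to (5,6). |black|=2
Step 2: on WHITE (5,6): turn R to E, flip to black, move to (5,7). |black|=3
Step 3: on WHITE (5,7): turn R to S, flip to black, move to (6,7). |black|=4
Step 4: on WHITE (6,7): turn R to W, flip to black, move to (6,6). |black|=5
Step 5: on BLACK (6,6): turn L to S, flip to white, move to (7,6). |black|=4
Step 6: on WHITE (7,6): turn R to W, flip to black, move to (7,5). |black|=5
Step 7: on WHITE (7,5): turn R to N, flip to black, move to (6,5). |black|=6
Step 8: on WHITE (6,5): turn R to E, flip to black, move to (6,6). |black|=7
Step 9: on WHITE (6,6): turn R to S, flip to black, move to (7,6). |black|=8
Step 10: on BLACK (7,6): turn L to E, flip to white, move to (7,7). |black|=7
Step 11: on WHITE (7,7): turn R to S, flip to black, move to (8,7). |black|=8
Step 12: on WHITE (8,7): turn R to W, flip to black, move to (8,6). |black|=9
Step 13: on WHITE (8,6): turn R to N, flip to black, move to (7,6). |black|=10
Step 14: on WHITE (7,6): turn R to E, flip to black, move to (7,7). |black|=11
Step 15: on BLACK (7,7): turn L to N, flip to white, move to (6,7). |black|=10

Answer: 6 7 N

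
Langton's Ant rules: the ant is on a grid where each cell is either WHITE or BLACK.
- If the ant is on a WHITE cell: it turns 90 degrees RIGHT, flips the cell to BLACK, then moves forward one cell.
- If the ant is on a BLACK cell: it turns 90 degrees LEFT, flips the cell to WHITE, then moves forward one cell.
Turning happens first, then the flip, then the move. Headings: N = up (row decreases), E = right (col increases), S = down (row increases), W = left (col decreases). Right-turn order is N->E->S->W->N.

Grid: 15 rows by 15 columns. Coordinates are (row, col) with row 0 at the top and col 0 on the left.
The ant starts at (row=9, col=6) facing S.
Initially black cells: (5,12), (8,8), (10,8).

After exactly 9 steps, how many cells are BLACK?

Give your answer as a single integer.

Step 1: on WHITE (9,6): turn R to W, flip to black, move to (9,5). |black|=4
Step 2: on WHITE (9,5): turn R to N, flip to black, move to (8,5). |black|=5
Step 3: on WHITE (8,5): turn R to E, flip to black, move to (8,6). |black|=6
Step 4: on WHITE (8,6): turn R to S, flip to black, move to (9,6). |black|=7
Step 5: on BLACK (9,6): turn L to E, flip to white, move to (9,7). |black|=6
Step 6: on WHITE (9,7): turn R to S, flip to black, move to (10,7). |black|=7
Step 7: on WHITE (10,7): turn R to W, flip to black, move to (10,6). |black|=8
Step 8: on WHITE (10,6): turn R to N, flip to black, move to (9,6). |black|=9
Step 9: on WHITE (9,6): turn R to E, flip to black, move to (9,7). |black|=10

Answer: 10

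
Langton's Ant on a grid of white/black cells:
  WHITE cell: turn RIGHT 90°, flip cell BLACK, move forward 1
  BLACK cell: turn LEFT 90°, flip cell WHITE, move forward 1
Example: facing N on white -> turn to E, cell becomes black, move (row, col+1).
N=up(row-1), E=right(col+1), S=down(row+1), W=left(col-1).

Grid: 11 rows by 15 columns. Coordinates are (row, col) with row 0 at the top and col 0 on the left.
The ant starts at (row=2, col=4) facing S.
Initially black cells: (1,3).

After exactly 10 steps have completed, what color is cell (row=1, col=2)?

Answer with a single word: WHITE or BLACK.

Step 1: on WHITE (2,4): turn R to W, flip to black, move to (2,3). |black|=2
Step 2: on WHITE (2,3): turn R to N, flip to black, move to (1,3). |black|=3
Step 3: on BLACK (1,3): turn L to W, flip to white, move to (1,2). |black|=2
Step 4: on WHITE (1,2): turn R to N, flip to black, move to (0,2). |black|=3
Step 5: on WHITE (0,2): turn R to E, flip to black, move to (0,3). |black|=4
Step 6: on WHITE (0,3): turn R to S, flip to black, move to (1,3). |black|=5
Step 7: on WHITE (1,3): turn R to W, flip to black, move to (1,2). |black|=6
Step 8: on BLACK (1,2): turn L to S, flip to white, move to (2,2). |black|=5
Step 9: on WHITE (2,2): turn R to W, flip to black, move to (2,1). |black|=6
Step 10: on WHITE (2,1): turn R to N, flip to black, move to (1,1). |black|=7

Answer: WHITE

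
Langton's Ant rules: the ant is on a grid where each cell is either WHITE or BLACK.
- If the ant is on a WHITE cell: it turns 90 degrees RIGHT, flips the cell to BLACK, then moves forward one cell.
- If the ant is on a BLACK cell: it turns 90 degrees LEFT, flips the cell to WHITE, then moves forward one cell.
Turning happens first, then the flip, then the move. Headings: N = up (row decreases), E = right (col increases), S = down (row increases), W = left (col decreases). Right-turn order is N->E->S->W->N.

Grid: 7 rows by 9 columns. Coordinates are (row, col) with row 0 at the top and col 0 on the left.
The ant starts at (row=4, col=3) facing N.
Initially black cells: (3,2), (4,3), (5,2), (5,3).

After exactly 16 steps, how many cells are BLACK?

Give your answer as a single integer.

Answer: 6

Derivation:
Step 1: on BLACK (4,3): turn L to W, flip to white, move to (4,2). |black|=3
Step 2: on WHITE (4,2): turn R to N, flip to black, move to (3,2). |black|=4
Step 3: on BLACK (3,2): turn L to W, flip to white, move to (3,1). |black|=3
Step 4: on WHITE (3,1): turn R to N, flip to black, move to (2,1). |black|=4
Step 5: on WHITE (2,1): turn R to E, flip to black, move to (2,2). |black|=5
Step 6: on WHITE (2,2): turn R to S, flip to black, move to (3,2). |black|=6
Step 7: on WHITE (3,2): turn R to W, flip to black, move to (3,1). |black|=7
Step 8: on BLACK (3,1): turn L to S, flip to white, move to (4,1). |black|=6
Step 9: on WHITE (4,1): turn R to W, flip to black, move to (4,0). |black|=7
Step 10: on WHITE (4,0): turn R to N, flip to black, move to (3,0). |black|=8
Step 11: on WHITE (3,0): turn R to E, flip to black, move to (3,1). |black|=9
Step 12: on WHITE (3,1): turn R to S, flip to black, move to (4,1). |black|=10
Step 13: on BLACK (4,1): turn L to E, flip to white, move to (4,2). |black|=9
Step 14: on BLACK (4,2): turn L to N, flip to white, move to (3,2). |black|=8
Step 15: on BLACK (3,2): turn L to W, flip to white, move to (3,1). |black|=7
Step 16: on BLACK (3,1): turn L to S, flip to white, move to (4,1). |black|=6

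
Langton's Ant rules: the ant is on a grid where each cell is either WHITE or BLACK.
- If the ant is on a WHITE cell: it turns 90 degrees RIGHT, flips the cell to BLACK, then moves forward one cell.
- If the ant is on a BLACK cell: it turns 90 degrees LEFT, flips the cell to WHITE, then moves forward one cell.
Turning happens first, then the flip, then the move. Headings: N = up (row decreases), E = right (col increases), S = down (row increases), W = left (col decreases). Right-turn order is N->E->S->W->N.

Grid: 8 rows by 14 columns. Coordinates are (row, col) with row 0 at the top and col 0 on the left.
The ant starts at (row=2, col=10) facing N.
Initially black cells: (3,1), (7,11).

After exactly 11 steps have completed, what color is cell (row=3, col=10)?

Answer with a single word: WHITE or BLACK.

Answer: BLACK

Derivation:
Step 1: on WHITE (2,10): turn R to E, flip to black, move to (2,11). |black|=3
Step 2: on WHITE (2,11): turn R to S, flip to black, move to (3,11). |black|=4
Step 3: on WHITE (3,11): turn R to W, flip to black, move to (3,10). |black|=5
Step 4: on WHITE (3,10): turn R to N, flip to black, move to (2,10). |black|=6
Step 5: on BLACK (2,10): turn L to W, flip to white, move to (2,9). |black|=5
Step 6: on WHITE (2,9): turn R to N, flip to black, move to (1,9). |black|=6
Step 7: on WHITE (1,9): turn R to E, flip to black, move to (1,10). |black|=7
Step 8: on WHITE (1,10): turn R to S, flip to black, move to (2,10). |black|=8
Step 9: on WHITE (2,10): turn R to W, flip to black, move to (2,9). |black|=9
Step 10: on BLACK (2,9): turn L to S, flip to white, move to (3,9). |black|=8
Step 11: on WHITE (3,9): turn R to W, flip to black, move to (3,8). |black|=9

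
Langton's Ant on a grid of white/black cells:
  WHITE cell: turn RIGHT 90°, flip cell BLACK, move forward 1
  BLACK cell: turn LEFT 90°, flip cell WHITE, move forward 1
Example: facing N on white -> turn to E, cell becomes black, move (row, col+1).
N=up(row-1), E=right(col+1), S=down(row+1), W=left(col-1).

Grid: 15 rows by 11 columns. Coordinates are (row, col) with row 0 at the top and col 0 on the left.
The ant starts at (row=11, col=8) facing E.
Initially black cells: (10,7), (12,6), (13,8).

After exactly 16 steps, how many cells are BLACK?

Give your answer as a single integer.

Answer: 7

Derivation:
Step 1: on WHITE (11,8): turn R to S, flip to black, move to (12,8). |black|=4
Step 2: on WHITE (12,8): turn R to W, flip to black, move to (12,7). |black|=5
Step 3: on WHITE (12,7): turn R to N, flip to black, move to (11,7). |black|=6
Step 4: on WHITE (11,7): turn R to E, flip to black, move to (11,8). |black|=7
Step 5: on BLACK (11,8): turn L to N, flip to white, move to (10,8). |black|=6
Step 6: on WHITE (10,8): turn R to E, flip to black, move to (10,9). |black|=7
Step 7: on WHITE (10,9): turn R to S, flip to black, move to (11,9). |black|=8
Step 8: on WHITE (11,9): turn R to W, flip to black, move to (11,8). |black|=9
Step 9: on WHITE (11,8): turn R to N, flip to black, move to (10,8). |black|=10
Step 10: on BLACK (10,8): turn L to W, flip to white, move to (10,7). |black|=9
Step 11: on BLACK (10,7): turn L to S, flip to white, move to (11,7). |black|=8
Step 12: on BLACK (11,7): turn L to E, flip to white, move to (11,8). |black|=7
Step 13: on BLACK (11,8): turn L to N, flip to white, move to (10,8). |black|=6
Step 14: on WHITE (10,8): turn R to E, flip to black, move to (10,9). |black|=7
Step 15: on BLACK (10,9): turn L to N, flip to white, move to (9,9). |black|=6
Step 16: on WHITE (9,9): turn R to E, flip to black, move to (9,10). |black|=7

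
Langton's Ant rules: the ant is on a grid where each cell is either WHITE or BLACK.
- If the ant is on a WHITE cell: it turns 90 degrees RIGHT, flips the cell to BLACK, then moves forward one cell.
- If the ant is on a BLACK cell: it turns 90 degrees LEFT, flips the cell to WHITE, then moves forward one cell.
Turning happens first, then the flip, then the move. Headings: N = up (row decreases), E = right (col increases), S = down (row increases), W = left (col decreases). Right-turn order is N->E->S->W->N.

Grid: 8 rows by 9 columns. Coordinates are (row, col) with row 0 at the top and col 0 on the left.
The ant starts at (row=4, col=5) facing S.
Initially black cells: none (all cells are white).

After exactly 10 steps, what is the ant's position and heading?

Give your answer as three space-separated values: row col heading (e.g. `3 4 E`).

Answer: 3 6 N

Derivation:
Step 1: on WHITE (4,5): turn R to W, flip to black, move to (4,4). |black|=1
Step 2: on WHITE (4,4): turn R to N, flip to black, move to (3,4). |black|=2
Step 3: on WHITE (3,4): turn R to E, flip to black, move to (3,5). |black|=3
Step 4: on WHITE (3,5): turn R to S, flip to black, move to (4,5). |black|=4
Step 5: on BLACK (4,5): turn L to E, flip to white, move to (4,6). |black|=3
Step 6: on WHITE (4,6): turn R to S, flip to black, move to (5,6). |black|=4
Step 7: on WHITE (5,6): turn R to W, flip to black, move to (5,5). |black|=5
Step 8: on WHITE (5,5): turn R to N, flip to black, move to (4,5). |black|=6
Step 9: on WHITE (4,5): turn R to E, flip to black, move to (4,6). |black|=7
Step 10: on BLACK (4,6): turn L to N, flip to white, move to (3,6). |black|=6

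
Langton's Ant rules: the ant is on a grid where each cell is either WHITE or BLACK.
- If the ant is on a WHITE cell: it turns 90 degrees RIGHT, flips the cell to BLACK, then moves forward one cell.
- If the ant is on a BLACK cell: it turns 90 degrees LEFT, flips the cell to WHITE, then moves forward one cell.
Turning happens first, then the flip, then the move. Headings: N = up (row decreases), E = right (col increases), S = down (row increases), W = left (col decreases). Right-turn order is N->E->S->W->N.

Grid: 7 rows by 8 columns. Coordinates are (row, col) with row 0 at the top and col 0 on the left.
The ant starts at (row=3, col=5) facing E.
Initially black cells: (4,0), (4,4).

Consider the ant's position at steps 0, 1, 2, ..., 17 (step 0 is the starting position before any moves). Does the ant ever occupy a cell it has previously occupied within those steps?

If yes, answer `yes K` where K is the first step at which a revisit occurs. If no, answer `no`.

Answer: yes 6

Derivation:
Step 1: on WHITE (3,5): turn R to S, flip to black, move to (4,5). |black|=3 — new cell
Step 2: on WHITE (4,5): turn R to W, flip to black, move to (4,4). |black|=4 — new cell
Step 3: on BLACK (4,4): turn L to S, flip to white, move to (5,4). |black|=3 — new cell
Step 4: on WHITE (5,4): turn R to W, flip to black, move to (5,3). |black|=4 — new cell
Step 5: on WHITE (5,3): turn R to N, flip to black, move to (4,3). |black|=5 — new cell
Step 6: on WHITE (4,3): turn R to E, flip to black, move to (4,4). |black|=6 — REVISIT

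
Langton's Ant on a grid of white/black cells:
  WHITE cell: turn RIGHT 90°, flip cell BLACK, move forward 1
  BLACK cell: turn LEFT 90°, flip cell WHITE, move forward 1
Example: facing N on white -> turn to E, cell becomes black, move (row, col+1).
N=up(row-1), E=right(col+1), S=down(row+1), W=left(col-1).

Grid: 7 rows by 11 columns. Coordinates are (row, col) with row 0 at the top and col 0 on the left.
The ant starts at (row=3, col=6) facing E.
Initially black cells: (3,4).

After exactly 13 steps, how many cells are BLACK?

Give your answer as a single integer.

Answer: 10

Derivation:
Step 1: on WHITE (3,6): turn R to S, flip to black, move to (4,6). |black|=2
Step 2: on WHITE (4,6): turn R to W, flip to black, move to (4,5). |black|=3
Step 3: on WHITE (4,5): turn R to N, flip to black, move to (3,5). |black|=4
Step 4: on WHITE (3,5): turn R to E, flip to black, move to (3,6). |black|=5
Step 5: on BLACK (3,6): turn L to N, flip to white, move to (2,6). |black|=4
Step 6: on WHITE (2,6): turn R to E, flip to black, move to (2,7). |black|=5
Step 7: on WHITE (2,7): turn R to S, flip to black, move to (3,7). |black|=6
Step 8: on WHITE (3,7): turn R to W, flip to black, move to (3,6). |black|=7
Step 9: on WHITE (3,6): turn R to N, flip to black, move to (2,6). |black|=8
Step 10: on BLACK (2,6): turn L to W, flip to white, move to (2,5). |black|=7
Step 11: on WHITE (2,5): turn R to N, flip to black, move to (1,5). |black|=8
Step 12: on WHITE (1,5): turn R to E, flip to black, move to (1,6). |black|=9
Step 13: on WHITE (1,6): turn R to S, flip to black, move to (2,6). |black|=10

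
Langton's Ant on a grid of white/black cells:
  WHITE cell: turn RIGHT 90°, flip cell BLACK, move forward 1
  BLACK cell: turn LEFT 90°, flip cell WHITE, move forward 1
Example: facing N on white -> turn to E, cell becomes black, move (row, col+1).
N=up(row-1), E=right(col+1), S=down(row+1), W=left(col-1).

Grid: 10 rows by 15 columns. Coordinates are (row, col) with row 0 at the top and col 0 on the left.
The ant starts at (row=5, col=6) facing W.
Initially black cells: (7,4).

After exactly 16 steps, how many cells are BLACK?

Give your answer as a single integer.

Answer: 9

Derivation:
Step 1: on WHITE (5,6): turn R to N, flip to black, move to (4,6). |black|=2
Step 2: on WHITE (4,6): turn R to E, flip to black, move to (4,7). |black|=3
Step 3: on WHITE (4,7): turn R to S, flip to black, move to (5,7). |black|=4
Step 4: on WHITE (5,7): turn R to W, flip to black, move to (5,6). |black|=5
Step 5: on BLACK (5,6): turn L to S, flip to white, move to (6,6). |black|=4
Step 6: on WHITE (6,6): turn R to W, flip to black, move to (6,5). |black|=5
Step 7: on WHITE (6,5): turn R to N, flip to black, move to (5,5). |black|=6
Step 8: on WHITE (5,5): turn R to E, flip to black, move to (5,6). |black|=7
Step 9: on WHITE (5,6): turn R to S, flip to black, move to (6,6). |black|=8
Step 10: on BLACK (6,6): turn L to E, flip to white, move to (6,7). |black|=7
Step 11: on WHITE (6,7): turn R to S, flip to black, move to (7,7). |black|=8
Step 12: on WHITE (7,7): turn R to W, flip to black, move to (7,6). |black|=9
Step 13: on WHITE (7,6): turn R to N, flip to black, move to (6,6). |black|=10
Step 14: on WHITE (6,6): turn R to E, flip to black, move to (6,7). |black|=11
Step 15: on BLACK (6,7): turn L to N, flip to white, move to (5,7). |black|=10
Step 16: on BLACK (5,7): turn L to W, flip to white, move to (5,6). |black|=9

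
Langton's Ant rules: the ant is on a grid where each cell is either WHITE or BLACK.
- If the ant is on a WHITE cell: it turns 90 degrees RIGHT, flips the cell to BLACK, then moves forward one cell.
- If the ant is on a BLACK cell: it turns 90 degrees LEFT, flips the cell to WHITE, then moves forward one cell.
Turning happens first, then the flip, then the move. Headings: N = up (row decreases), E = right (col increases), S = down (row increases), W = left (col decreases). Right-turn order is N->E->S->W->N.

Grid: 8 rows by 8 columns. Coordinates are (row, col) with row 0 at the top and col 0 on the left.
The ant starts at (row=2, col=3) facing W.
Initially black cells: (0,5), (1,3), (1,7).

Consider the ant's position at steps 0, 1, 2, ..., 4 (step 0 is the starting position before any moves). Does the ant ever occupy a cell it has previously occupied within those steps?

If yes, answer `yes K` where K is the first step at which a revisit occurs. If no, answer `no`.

Answer: no

Derivation:
Step 1: on WHITE (2,3): turn R to N, flip to black, move to (1,3). |black|=4 — new cell
Step 2: on BLACK (1,3): turn L to W, flip to white, move to (1,2). |black|=3 — new cell
Step 3: on WHITE (1,2): turn R to N, flip to black, move to (0,2). |black|=4 — new cell
Step 4: on WHITE (0,2): turn R to E, flip to black, move to (0,3). |black|=5 — new cell
No revisit within 4 steps.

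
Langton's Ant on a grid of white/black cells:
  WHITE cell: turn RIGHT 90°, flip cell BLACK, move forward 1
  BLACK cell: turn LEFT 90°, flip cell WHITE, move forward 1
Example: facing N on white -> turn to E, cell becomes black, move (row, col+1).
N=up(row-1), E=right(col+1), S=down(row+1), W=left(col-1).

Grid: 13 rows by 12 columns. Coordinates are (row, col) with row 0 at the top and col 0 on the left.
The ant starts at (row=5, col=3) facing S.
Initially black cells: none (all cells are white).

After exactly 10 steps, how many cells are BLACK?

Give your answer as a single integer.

Answer: 6

Derivation:
Step 1: on WHITE (5,3): turn R to W, flip to black, move to (5,2). |black|=1
Step 2: on WHITE (5,2): turn R to N, flip to black, move to (4,2). |black|=2
Step 3: on WHITE (4,2): turn R to E, flip to black, move to (4,3). |black|=3
Step 4: on WHITE (4,3): turn R to S, flip to black, move to (5,3). |black|=4
Step 5: on BLACK (5,3): turn L to E, flip to white, move to (5,4). |black|=3
Step 6: on WHITE (5,4): turn R to S, flip to black, move to (6,4). |black|=4
Step 7: on WHITE (6,4): turn R to W, flip to black, move to (6,3). |black|=5
Step 8: on WHITE (6,3): turn R to N, flip to black, move to (5,3). |black|=6
Step 9: on WHITE (5,3): turn R to E, flip to black, move to (5,4). |black|=7
Step 10: on BLACK (5,4): turn L to N, flip to white, move to (4,4). |black|=6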